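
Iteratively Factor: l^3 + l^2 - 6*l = (l + 3)*(l^2 - 2*l) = l*(l + 3)*(l - 2)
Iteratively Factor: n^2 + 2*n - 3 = (n - 1)*(n + 3)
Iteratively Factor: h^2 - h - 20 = (h - 5)*(h + 4)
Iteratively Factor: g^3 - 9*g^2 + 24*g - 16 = (g - 4)*(g^2 - 5*g + 4) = (g - 4)*(g - 1)*(g - 4)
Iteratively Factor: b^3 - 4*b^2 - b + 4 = (b - 4)*(b^2 - 1) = (b - 4)*(b - 1)*(b + 1)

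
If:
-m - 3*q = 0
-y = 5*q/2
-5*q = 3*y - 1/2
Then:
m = 3/5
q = -1/5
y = 1/2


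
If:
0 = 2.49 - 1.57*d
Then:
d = 1.59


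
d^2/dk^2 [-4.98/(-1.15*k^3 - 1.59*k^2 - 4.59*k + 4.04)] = (-(34.362*k + 15.8364)*(1.15*k^3 + 1.59*k^2 + 4.59*k - 4.04) + 4.98*(3.45*k^2 + 3.18*k + 4.59)*(6.9*k^2 + 6.36*k + 9.18))/(1.15*k^3 + 1.59*k^2 + 4.59*k - 4.04)^3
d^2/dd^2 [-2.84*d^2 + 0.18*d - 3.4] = -5.68000000000000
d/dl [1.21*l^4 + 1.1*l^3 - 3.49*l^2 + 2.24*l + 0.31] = 4.84*l^3 + 3.3*l^2 - 6.98*l + 2.24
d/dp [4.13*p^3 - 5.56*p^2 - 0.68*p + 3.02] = 12.39*p^2 - 11.12*p - 0.68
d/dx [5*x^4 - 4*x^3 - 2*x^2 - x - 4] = 20*x^3 - 12*x^2 - 4*x - 1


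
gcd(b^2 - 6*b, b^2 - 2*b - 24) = b - 6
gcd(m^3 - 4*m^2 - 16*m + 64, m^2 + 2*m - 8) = m + 4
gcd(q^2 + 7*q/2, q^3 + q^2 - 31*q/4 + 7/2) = q + 7/2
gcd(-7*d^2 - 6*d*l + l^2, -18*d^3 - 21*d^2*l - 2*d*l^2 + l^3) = d + l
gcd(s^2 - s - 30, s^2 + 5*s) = s + 5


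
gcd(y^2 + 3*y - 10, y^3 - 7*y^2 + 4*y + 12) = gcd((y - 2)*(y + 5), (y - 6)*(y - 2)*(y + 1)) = y - 2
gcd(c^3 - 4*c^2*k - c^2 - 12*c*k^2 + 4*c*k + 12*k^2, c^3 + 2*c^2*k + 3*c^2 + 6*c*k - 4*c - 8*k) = c^2 + 2*c*k - c - 2*k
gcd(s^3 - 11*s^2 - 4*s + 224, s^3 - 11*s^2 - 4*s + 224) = s^3 - 11*s^2 - 4*s + 224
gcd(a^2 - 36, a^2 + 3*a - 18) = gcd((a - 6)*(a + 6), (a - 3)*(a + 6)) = a + 6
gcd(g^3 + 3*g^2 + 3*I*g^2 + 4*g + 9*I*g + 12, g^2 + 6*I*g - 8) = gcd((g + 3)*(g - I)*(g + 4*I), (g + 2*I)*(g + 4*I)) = g + 4*I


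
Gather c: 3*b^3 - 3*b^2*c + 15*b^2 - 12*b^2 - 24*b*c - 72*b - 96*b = 3*b^3 + 3*b^2 - 168*b + c*(-3*b^2 - 24*b)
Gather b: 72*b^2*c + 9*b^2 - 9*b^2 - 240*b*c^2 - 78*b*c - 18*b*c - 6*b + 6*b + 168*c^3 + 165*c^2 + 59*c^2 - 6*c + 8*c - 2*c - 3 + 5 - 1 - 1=72*b^2*c + b*(-240*c^2 - 96*c) + 168*c^3 + 224*c^2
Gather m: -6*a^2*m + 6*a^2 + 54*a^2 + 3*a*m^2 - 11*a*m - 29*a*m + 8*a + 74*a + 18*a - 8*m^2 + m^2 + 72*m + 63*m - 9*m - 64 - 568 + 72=60*a^2 + 100*a + m^2*(3*a - 7) + m*(-6*a^2 - 40*a + 126) - 560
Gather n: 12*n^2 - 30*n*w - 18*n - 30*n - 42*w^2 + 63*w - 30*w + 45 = 12*n^2 + n*(-30*w - 48) - 42*w^2 + 33*w + 45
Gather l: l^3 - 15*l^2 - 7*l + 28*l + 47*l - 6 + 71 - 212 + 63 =l^3 - 15*l^2 + 68*l - 84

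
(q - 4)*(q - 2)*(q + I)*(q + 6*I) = q^4 - 6*q^3 + 7*I*q^3 + 2*q^2 - 42*I*q^2 + 36*q + 56*I*q - 48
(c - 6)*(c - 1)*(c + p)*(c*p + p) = c^4*p + c^3*p^2 - 6*c^3*p - 6*c^2*p^2 - c^2*p - c*p^2 + 6*c*p + 6*p^2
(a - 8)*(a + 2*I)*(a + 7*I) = a^3 - 8*a^2 + 9*I*a^2 - 14*a - 72*I*a + 112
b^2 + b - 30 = (b - 5)*(b + 6)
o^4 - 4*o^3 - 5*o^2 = o^2*(o - 5)*(o + 1)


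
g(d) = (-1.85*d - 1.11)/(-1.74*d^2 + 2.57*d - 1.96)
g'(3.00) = -0.35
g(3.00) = 0.67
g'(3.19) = -0.29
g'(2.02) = -0.97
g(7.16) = 0.20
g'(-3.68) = -0.02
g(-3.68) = -0.16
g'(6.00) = -0.05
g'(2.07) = -0.91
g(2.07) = 1.21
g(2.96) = 0.69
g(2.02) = 1.25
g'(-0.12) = 1.31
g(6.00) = 0.25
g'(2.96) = -0.36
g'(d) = (-1.85*d - 1.11)*(3.48*d - 2.57)/(-1.74*d^2 + 2.57*d - 1.96)^2 - 1.85/(-1.74*d^2 + 2.57*d - 1.96) = (-3.219*d^2 - 3.8628*d + 6.4787)/(3.0276*d^4 - 8.9436*d^3 + 13.4257*d^2 - 10.0744*d + 3.8416)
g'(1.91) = -1.09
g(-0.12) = 0.39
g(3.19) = 0.61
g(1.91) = 1.37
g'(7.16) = -0.04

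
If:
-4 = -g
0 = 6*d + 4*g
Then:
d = -8/3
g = 4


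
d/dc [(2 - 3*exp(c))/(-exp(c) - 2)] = 8*exp(c)/(exp(c) + 2)^2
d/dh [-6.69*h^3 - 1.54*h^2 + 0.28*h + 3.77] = -20.07*h^2 - 3.08*h + 0.28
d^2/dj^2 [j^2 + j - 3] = 2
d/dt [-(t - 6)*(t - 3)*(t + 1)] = -3*t^2 + 16*t - 9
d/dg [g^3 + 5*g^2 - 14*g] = 3*g^2 + 10*g - 14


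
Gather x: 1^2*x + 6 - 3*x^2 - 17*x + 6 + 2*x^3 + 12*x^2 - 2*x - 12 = 2*x^3 + 9*x^2 - 18*x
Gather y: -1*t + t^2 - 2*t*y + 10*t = t^2 - 2*t*y + 9*t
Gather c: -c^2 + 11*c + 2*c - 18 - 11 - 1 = -c^2 + 13*c - 30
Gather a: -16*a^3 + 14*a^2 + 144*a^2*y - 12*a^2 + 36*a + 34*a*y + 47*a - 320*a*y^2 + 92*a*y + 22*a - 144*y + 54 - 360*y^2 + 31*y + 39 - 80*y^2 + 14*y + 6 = -16*a^3 + a^2*(144*y + 2) + a*(-320*y^2 + 126*y + 105) - 440*y^2 - 99*y + 99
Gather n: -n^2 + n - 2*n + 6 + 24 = -n^2 - n + 30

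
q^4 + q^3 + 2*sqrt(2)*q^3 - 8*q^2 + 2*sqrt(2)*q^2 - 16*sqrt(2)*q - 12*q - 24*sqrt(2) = (q - 3)*(q + 2)^2*(q + 2*sqrt(2))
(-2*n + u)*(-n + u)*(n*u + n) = 2*n^3*u + 2*n^3 - 3*n^2*u^2 - 3*n^2*u + n*u^3 + n*u^2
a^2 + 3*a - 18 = (a - 3)*(a + 6)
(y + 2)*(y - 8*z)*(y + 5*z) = y^3 - 3*y^2*z + 2*y^2 - 40*y*z^2 - 6*y*z - 80*z^2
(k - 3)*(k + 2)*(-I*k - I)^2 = -k^4 - k^3 + 7*k^2 + 13*k + 6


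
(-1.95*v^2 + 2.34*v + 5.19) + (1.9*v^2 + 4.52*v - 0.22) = -0.05*v^2 + 6.86*v + 4.97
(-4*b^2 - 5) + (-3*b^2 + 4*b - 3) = -7*b^2 + 4*b - 8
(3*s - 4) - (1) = 3*s - 5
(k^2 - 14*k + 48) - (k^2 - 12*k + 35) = 13 - 2*k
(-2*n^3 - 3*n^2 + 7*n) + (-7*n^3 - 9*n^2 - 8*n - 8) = -9*n^3 - 12*n^2 - n - 8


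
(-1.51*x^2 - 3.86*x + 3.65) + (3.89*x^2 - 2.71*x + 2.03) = 2.38*x^2 - 6.57*x + 5.68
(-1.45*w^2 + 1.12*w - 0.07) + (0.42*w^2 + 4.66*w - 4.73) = -1.03*w^2 + 5.78*w - 4.8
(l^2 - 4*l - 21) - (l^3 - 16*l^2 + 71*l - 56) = -l^3 + 17*l^2 - 75*l + 35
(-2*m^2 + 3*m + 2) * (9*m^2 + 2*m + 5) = -18*m^4 + 23*m^3 + 14*m^2 + 19*m + 10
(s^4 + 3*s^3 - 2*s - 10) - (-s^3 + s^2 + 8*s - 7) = s^4 + 4*s^3 - s^2 - 10*s - 3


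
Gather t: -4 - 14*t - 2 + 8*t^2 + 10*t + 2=8*t^2 - 4*t - 4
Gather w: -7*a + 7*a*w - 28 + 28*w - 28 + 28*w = -7*a + w*(7*a + 56) - 56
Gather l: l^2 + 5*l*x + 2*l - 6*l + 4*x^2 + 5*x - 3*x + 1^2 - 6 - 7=l^2 + l*(5*x - 4) + 4*x^2 + 2*x - 12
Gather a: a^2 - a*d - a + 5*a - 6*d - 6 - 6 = a^2 + a*(4 - d) - 6*d - 12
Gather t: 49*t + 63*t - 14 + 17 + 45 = 112*t + 48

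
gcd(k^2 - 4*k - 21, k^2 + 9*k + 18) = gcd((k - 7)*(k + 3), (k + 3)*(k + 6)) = k + 3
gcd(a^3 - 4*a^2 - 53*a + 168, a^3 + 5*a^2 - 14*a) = a + 7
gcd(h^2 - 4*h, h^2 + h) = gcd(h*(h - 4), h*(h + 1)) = h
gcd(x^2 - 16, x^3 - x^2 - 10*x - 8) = x - 4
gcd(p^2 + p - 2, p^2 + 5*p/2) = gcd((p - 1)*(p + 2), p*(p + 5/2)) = 1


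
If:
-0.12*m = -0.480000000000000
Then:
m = 4.00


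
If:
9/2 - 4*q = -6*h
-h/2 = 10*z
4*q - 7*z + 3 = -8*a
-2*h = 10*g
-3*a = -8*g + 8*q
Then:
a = -897/1795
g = 198/1795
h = -198/359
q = 855/2872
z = 99/3590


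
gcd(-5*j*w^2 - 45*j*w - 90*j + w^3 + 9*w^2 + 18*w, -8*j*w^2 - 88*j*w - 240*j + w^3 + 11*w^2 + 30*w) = w + 6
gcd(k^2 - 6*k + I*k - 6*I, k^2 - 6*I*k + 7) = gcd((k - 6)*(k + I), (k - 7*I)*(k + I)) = k + I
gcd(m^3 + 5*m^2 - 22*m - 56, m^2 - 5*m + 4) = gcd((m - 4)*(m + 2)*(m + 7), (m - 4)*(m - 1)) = m - 4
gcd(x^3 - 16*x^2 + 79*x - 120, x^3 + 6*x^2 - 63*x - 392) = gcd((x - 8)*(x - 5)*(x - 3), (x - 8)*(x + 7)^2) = x - 8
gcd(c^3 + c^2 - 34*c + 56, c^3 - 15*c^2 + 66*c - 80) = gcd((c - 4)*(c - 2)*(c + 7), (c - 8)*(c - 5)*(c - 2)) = c - 2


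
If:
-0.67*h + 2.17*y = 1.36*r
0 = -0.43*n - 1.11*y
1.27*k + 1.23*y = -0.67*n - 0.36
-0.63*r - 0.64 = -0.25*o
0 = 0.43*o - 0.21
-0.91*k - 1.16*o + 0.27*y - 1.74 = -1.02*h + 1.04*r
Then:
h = 1.16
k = -0.35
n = 0.41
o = 0.49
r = -0.82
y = -0.16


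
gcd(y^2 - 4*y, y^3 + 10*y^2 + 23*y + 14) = 1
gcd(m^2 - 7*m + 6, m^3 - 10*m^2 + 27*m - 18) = m^2 - 7*m + 6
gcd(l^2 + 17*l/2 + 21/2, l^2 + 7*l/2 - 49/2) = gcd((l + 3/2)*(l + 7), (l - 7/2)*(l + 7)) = l + 7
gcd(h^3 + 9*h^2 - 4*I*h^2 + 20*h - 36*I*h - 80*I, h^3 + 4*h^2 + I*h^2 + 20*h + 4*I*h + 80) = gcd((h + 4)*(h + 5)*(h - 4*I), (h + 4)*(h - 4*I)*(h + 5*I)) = h^2 + h*(4 - 4*I) - 16*I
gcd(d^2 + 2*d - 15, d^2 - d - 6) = d - 3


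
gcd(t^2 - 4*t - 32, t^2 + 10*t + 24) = t + 4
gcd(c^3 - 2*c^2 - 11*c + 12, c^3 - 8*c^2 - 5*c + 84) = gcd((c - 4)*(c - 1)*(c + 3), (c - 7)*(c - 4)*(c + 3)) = c^2 - c - 12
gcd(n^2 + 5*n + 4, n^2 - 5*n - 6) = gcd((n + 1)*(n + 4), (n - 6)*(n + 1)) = n + 1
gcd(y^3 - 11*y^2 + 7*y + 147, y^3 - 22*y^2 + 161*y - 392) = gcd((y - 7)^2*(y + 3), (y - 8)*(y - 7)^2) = y^2 - 14*y + 49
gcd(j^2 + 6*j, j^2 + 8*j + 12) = j + 6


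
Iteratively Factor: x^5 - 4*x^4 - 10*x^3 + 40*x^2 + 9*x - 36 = (x - 1)*(x^4 - 3*x^3 - 13*x^2 + 27*x + 36) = (x - 1)*(x + 3)*(x^3 - 6*x^2 + 5*x + 12) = (x - 4)*(x - 1)*(x + 3)*(x^2 - 2*x - 3) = (x - 4)*(x - 1)*(x + 1)*(x + 3)*(x - 3)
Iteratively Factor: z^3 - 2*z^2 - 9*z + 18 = (z - 3)*(z^2 + z - 6) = (z - 3)*(z + 3)*(z - 2)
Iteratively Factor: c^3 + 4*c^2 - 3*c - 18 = (c + 3)*(c^2 + c - 6) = (c - 2)*(c + 3)*(c + 3)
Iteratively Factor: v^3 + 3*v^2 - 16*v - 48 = (v + 4)*(v^2 - v - 12) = (v + 3)*(v + 4)*(v - 4)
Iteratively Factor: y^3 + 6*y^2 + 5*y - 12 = (y + 3)*(y^2 + 3*y - 4) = (y - 1)*(y + 3)*(y + 4)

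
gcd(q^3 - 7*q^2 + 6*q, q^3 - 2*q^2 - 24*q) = q^2 - 6*q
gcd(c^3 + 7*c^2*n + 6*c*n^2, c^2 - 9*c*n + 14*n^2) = 1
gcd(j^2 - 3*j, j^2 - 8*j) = j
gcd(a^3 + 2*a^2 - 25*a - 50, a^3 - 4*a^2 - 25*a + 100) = a^2 - 25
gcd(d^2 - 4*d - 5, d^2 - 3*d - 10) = d - 5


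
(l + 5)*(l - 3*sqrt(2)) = l^2 - 3*sqrt(2)*l + 5*l - 15*sqrt(2)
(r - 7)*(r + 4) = r^2 - 3*r - 28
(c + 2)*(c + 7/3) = c^2 + 13*c/3 + 14/3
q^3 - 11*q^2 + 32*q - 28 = (q - 7)*(q - 2)^2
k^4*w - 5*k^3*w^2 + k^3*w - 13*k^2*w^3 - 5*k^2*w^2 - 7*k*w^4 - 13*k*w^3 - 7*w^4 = (k - 7*w)*(k + w)^2*(k*w + w)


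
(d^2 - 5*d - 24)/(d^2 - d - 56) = (d + 3)/(d + 7)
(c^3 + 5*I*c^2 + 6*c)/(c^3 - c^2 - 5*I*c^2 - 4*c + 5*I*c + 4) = c*(c + 6*I)/(c^2 - c*(1 + 4*I) + 4*I)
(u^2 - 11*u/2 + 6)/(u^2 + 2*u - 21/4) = 2*(u - 4)/(2*u + 7)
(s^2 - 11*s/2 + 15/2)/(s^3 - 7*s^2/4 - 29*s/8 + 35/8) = 4*(s - 3)/(4*s^2 + 3*s - 7)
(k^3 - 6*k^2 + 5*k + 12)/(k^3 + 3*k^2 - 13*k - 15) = (k - 4)/(k + 5)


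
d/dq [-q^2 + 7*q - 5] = 7 - 2*q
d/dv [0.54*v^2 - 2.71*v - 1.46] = 1.08*v - 2.71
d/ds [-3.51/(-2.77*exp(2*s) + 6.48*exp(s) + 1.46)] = (22.7448 - 19.4454*exp(s))*exp(s)/(-2.77*exp(2*s) + 6.48*exp(s) + 1.46)^2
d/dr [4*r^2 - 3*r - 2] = 8*r - 3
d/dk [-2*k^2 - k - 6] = -4*k - 1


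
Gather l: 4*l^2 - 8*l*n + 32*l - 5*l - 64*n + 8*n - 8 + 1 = 4*l^2 + l*(27 - 8*n) - 56*n - 7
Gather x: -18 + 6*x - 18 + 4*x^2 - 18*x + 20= 4*x^2 - 12*x - 16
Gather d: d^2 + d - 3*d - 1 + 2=d^2 - 2*d + 1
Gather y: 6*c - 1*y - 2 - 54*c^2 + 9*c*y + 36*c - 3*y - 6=-54*c^2 + 42*c + y*(9*c - 4) - 8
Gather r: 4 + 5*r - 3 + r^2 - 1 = r^2 + 5*r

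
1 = 1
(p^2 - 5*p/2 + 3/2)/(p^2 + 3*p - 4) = (p - 3/2)/(p + 4)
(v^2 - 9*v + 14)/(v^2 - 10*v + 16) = (v - 7)/(v - 8)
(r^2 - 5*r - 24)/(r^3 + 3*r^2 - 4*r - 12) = (r - 8)/(r^2 - 4)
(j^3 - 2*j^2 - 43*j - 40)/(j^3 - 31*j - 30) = (j - 8)/(j - 6)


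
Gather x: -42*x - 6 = -42*x - 6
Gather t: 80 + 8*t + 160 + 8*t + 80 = 16*t + 320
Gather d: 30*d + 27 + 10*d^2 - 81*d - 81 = 10*d^2 - 51*d - 54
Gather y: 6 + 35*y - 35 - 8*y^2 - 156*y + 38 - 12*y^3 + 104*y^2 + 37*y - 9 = -12*y^3 + 96*y^2 - 84*y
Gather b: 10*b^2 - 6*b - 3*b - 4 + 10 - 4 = 10*b^2 - 9*b + 2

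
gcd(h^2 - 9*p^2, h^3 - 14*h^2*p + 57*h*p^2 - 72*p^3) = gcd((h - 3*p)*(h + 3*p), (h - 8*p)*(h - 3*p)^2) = -h + 3*p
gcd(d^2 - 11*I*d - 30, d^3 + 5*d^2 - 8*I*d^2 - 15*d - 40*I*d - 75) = d - 5*I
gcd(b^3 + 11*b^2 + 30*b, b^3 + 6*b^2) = b^2 + 6*b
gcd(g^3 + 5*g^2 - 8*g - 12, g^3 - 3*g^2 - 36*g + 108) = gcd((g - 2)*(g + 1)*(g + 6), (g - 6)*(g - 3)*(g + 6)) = g + 6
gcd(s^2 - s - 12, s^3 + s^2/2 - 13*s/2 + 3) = s + 3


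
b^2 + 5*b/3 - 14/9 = (b - 2/3)*(b + 7/3)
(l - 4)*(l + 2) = l^2 - 2*l - 8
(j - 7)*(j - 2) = j^2 - 9*j + 14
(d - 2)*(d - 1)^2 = d^3 - 4*d^2 + 5*d - 2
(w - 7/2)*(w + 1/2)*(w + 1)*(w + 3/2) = w^4 - w^3/2 - 31*w^2/4 - 71*w/8 - 21/8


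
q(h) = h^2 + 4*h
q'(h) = 2*h + 4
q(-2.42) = -3.82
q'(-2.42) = -0.84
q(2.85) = 19.52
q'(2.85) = 9.70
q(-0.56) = -1.93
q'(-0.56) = 2.88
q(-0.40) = -1.44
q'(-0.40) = 3.20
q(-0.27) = -1.01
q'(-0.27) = 3.46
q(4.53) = 38.64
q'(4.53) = 13.06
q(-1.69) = -3.90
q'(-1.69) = 0.62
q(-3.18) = -2.61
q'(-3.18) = -2.36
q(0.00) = 0.00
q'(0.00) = 4.00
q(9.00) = 117.00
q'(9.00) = 22.00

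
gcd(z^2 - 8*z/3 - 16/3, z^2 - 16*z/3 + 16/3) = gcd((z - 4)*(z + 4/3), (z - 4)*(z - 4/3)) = z - 4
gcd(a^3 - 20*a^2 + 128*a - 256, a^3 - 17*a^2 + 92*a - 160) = a^2 - 12*a + 32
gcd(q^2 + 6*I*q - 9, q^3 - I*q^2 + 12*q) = q + 3*I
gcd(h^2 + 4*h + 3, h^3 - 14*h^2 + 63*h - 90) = 1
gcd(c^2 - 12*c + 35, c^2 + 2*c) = 1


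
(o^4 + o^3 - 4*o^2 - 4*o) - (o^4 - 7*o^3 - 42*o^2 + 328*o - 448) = 8*o^3 + 38*o^2 - 332*o + 448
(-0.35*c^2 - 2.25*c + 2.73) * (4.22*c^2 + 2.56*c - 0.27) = -1.477*c^4 - 10.391*c^3 + 5.8551*c^2 + 7.5963*c - 0.7371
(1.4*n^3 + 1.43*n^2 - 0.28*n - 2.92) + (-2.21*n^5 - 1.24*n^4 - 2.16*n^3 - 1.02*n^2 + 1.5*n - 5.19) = -2.21*n^5 - 1.24*n^4 - 0.76*n^3 + 0.41*n^2 + 1.22*n - 8.11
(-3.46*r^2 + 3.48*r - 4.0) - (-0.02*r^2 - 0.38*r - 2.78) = -3.44*r^2 + 3.86*r - 1.22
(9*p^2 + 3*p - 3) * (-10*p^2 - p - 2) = -90*p^4 - 39*p^3 + 9*p^2 - 3*p + 6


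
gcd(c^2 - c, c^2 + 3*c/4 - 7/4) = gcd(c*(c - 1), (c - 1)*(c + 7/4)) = c - 1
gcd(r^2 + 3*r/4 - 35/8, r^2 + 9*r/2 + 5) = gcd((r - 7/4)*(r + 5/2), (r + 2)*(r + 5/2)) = r + 5/2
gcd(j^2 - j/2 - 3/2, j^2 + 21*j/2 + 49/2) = 1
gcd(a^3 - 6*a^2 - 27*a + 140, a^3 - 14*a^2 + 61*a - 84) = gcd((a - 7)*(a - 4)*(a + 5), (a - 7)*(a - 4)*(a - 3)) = a^2 - 11*a + 28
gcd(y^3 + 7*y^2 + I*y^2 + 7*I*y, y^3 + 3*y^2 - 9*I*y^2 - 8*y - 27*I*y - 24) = 1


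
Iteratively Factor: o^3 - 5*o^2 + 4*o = (o - 1)*(o^2 - 4*o) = o*(o - 1)*(o - 4)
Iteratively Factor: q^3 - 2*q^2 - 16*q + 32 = (q + 4)*(q^2 - 6*q + 8) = (q - 2)*(q + 4)*(q - 4)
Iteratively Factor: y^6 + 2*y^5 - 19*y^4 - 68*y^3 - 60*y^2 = (y)*(y^5 + 2*y^4 - 19*y^3 - 68*y^2 - 60*y) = y*(y + 2)*(y^4 - 19*y^2 - 30*y) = y*(y + 2)*(y + 3)*(y^3 - 3*y^2 - 10*y) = y*(y + 2)^2*(y + 3)*(y^2 - 5*y) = y^2*(y + 2)^2*(y + 3)*(y - 5)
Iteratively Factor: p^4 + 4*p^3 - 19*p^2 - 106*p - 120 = (p + 3)*(p^3 + p^2 - 22*p - 40) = (p + 3)*(p + 4)*(p^2 - 3*p - 10) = (p - 5)*(p + 3)*(p + 4)*(p + 2)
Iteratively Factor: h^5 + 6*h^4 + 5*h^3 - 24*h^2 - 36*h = (h - 2)*(h^4 + 8*h^3 + 21*h^2 + 18*h) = (h - 2)*(h + 2)*(h^3 + 6*h^2 + 9*h) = h*(h - 2)*(h + 2)*(h^2 + 6*h + 9) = h*(h - 2)*(h + 2)*(h + 3)*(h + 3)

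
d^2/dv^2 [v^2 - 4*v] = 2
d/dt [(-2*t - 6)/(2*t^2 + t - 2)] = 2*(-2*t^2 - t + (t + 3)*(4*t + 1) + 2)/(2*t^2 + t - 2)^2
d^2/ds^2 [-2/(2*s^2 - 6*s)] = 2*(s*(s - 3) - (2*s - 3)^2)/(s^3*(s - 3)^3)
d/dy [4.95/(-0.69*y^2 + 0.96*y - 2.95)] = (6.831*y - 4.752)/(0.69*y^2 - 0.96*y + 2.95)^2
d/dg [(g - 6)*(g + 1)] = 2*g - 5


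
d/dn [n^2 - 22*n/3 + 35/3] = 2*n - 22/3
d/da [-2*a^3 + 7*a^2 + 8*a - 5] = -6*a^2 + 14*a + 8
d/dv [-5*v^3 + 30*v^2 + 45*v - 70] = -15*v^2 + 60*v + 45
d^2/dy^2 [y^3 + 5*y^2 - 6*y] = 6*y + 10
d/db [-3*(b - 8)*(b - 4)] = 36 - 6*b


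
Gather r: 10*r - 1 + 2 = 10*r + 1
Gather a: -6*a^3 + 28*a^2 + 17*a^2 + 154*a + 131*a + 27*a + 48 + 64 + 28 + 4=-6*a^3 + 45*a^2 + 312*a + 144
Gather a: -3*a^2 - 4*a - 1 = -3*a^2 - 4*a - 1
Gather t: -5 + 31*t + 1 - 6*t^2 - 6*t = -6*t^2 + 25*t - 4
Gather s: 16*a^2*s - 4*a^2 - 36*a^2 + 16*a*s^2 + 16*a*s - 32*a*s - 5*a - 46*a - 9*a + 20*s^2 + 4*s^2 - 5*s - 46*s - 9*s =-40*a^2 - 60*a + s^2*(16*a + 24) + s*(16*a^2 - 16*a - 60)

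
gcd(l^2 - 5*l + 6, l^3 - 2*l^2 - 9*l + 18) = l^2 - 5*l + 6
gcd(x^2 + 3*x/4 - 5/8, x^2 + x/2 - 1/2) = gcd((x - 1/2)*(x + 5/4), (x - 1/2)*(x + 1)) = x - 1/2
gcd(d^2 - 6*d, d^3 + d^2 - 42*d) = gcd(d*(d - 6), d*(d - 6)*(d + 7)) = d^2 - 6*d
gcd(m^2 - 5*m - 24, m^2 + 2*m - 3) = m + 3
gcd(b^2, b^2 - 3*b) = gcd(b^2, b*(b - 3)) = b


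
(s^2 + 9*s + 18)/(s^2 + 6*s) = (s + 3)/s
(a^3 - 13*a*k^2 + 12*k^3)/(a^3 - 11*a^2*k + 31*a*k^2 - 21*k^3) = (a + 4*k)/(a - 7*k)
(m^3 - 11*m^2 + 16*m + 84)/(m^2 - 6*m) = m - 5 - 14/m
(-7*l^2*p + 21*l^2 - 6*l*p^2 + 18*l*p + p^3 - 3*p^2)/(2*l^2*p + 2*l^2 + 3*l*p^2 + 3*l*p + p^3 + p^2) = (-7*l*p + 21*l + p^2 - 3*p)/(2*l*p + 2*l + p^2 + p)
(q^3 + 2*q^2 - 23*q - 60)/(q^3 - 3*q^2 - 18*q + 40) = (q + 3)/(q - 2)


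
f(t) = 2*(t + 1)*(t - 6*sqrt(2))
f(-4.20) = 81.19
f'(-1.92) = -22.65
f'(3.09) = -2.61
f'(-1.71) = -21.81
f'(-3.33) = -28.29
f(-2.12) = 23.76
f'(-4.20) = -31.77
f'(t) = 4*t - 12*sqrt(2) + 2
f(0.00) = -16.97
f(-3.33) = 55.06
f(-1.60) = 12.10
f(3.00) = -43.88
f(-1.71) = 14.48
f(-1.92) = 19.15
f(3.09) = -44.13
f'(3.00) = -2.97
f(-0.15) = -14.68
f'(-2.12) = -23.45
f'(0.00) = -14.97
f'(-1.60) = -21.37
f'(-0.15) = -15.57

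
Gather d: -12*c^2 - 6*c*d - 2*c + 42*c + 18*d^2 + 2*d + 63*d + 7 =-12*c^2 + 40*c + 18*d^2 + d*(65 - 6*c) + 7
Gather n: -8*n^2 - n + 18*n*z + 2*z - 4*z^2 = -8*n^2 + n*(18*z - 1) - 4*z^2 + 2*z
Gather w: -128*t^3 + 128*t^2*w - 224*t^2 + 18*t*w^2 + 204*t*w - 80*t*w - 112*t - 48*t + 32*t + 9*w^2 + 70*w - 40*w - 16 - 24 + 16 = -128*t^3 - 224*t^2 - 128*t + w^2*(18*t + 9) + w*(128*t^2 + 124*t + 30) - 24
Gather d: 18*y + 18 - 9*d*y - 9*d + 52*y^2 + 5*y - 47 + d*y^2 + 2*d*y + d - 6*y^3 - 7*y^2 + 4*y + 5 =d*(y^2 - 7*y - 8) - 6*y^3 + 45*y^2 + 27*y - 24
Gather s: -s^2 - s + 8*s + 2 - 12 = -s^2 + 7*s - 10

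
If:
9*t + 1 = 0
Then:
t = -1/9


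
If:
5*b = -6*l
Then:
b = -6*l/5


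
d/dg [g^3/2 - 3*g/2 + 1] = 3*g^2/2 - 3/2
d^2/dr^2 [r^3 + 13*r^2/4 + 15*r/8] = 6*r + 13/2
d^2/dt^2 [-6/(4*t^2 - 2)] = 12*(-6*t^2 - 1)/(2*t^2 - 1)^3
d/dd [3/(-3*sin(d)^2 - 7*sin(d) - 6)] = 3*(6*sin(d) + 7)*cos(d)/(3*sin(d)^2 + 7*sin(d) + 6)^2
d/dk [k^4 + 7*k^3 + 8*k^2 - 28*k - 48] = 4*k^3 + 21*k^2 + 16*k - 28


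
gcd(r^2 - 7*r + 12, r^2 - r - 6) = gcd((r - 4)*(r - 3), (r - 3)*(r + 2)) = r - 3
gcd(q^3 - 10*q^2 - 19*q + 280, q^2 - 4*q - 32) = q - 8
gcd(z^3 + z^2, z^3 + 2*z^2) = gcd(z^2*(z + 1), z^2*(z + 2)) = z^2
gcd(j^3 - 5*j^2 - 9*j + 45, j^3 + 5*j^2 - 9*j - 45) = j^2 - 9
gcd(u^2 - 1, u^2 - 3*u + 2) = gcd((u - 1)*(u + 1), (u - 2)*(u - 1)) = u - 1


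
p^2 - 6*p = p*(p - 6)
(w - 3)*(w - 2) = w^2 - 5*w + 6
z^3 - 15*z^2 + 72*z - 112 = (z - 7)*(z - 4)^2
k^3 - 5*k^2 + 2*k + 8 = (k - 4)*(k - 2)*(k + 1)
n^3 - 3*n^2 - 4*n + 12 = (n - 3)*(n - 2)*(n + 2)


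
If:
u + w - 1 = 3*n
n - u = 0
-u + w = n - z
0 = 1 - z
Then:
No Solution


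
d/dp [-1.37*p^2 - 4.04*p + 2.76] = -2.74*p - 4.04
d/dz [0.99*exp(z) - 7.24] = 0.99*exp(z)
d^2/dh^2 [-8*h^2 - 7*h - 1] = -16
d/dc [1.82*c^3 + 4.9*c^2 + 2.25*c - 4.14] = 5.46*c^2 + 9.8*c + 2.25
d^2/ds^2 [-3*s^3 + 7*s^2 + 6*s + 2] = 14 - 18*s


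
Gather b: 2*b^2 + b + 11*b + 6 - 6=2*b^2 + 12*b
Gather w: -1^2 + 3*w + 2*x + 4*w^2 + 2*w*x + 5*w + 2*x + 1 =4*w^2 + w*(2*x + 8) + 4*x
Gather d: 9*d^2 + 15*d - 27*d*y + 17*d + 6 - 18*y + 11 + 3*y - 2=9*d^2 + d*(32 - 27*y) - 15*y + 15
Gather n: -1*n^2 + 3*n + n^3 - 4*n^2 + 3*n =n^3 - 5*n^2 + 6*n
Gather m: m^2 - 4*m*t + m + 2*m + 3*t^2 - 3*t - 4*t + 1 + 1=m^2 + m*(3 - 4*t) + 3*t^2 - 7*t + 2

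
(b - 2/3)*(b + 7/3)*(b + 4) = b^3 + 17*b^2/3 + 46*b/9 - 56/9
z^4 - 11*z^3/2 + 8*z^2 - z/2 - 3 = (z - 3)*(z - 2)*(z - 1)*(z + 1/2)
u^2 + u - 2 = (u - 1)*(u + 2)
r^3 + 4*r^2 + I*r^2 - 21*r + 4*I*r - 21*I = (r - 3)*(r + 7)*(r + I)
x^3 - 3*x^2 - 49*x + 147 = (x - 7)*(x - 3)*(x + 7)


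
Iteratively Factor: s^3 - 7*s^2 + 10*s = (s)*(s^2 - 7*s + 10) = s*(s - 5)*(s - 2)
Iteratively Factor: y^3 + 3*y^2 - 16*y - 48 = (y + 4)*(y^2 - y - 12) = (y + 3)*(y + 4)*(y - 4)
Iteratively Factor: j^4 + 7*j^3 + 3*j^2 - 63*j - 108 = (j + 3)*(j^3 + 4*j^2 - 9*j - 36) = (j - 3)*(j + 3)*(j^2 + 7*j + 12) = (j - 3)*(j + 3)*(j + 4)*(j + 3)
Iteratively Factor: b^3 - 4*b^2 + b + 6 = (b + 1)*(b^2 - 5*b + 6) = (b - 2)*(b + 1)*(b - 3)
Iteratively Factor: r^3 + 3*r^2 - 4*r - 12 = (r + 3)*(r^2 - 4) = (r - 2)*(r + 3)*(r + 2)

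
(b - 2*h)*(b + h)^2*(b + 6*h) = b^4 + 6*b^3*h - 3*b^2*h^2 - 20*b*h^3 - 12*h^4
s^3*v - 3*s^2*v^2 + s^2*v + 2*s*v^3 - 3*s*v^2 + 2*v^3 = (s - 2*v)*(s - v)*(s*v + v)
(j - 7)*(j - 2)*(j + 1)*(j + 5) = j^4 - 3*j^3 - 35*j^2 + 39*j + 70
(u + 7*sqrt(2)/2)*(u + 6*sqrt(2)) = u^2 + 19*sqrt(2)*u/2 + 42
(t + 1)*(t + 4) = t^2 + 5*t + 4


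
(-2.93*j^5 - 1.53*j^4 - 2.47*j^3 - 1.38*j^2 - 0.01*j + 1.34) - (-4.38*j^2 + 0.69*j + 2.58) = -2.93*j^5 - 1.53*j^4 - 2.47*j^3 + 3.0*j^2 - 0.7*j - 1.24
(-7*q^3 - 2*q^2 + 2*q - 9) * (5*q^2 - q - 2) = -35*q^5 - 3*q^4 + 26*q^3 - 43*q^2 + 5*q + 18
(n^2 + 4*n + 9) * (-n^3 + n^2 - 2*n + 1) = -n^5 - 3*n^4 - 7*n^3 + 2*n^2 - 14*n + 9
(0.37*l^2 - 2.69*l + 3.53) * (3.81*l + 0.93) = 1.4097*l^3 - 9.9048*l^2 + 10.9476*l + 3.2829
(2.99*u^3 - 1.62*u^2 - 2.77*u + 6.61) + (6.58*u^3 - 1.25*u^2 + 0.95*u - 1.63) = 9.57*u^3 - 2.87*u^2 - 1.82*u + 4.98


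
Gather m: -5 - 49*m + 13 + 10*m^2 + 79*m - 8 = 10*m^2 + 30*m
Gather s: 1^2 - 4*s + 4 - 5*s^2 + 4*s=5 - 5*s^2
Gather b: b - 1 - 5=b - 6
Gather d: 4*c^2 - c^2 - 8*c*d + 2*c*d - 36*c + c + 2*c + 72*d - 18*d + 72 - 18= 3*c^2 - 33*c + d*(54 - 6*c) + 54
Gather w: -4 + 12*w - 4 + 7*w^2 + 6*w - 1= 7*w^2 + 18*w - 9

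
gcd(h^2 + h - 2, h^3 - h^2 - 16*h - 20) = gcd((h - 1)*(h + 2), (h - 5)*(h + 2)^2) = h + 2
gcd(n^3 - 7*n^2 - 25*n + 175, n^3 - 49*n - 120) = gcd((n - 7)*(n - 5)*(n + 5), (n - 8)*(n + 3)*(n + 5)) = n + 5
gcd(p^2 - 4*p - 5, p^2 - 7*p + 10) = p - 5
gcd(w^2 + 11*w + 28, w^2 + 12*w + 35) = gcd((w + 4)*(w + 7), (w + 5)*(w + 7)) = w + 7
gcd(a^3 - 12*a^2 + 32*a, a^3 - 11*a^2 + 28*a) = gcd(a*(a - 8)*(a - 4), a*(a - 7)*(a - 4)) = a^2 - 4*a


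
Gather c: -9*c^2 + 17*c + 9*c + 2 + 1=-9*c^2 + 26*c + 3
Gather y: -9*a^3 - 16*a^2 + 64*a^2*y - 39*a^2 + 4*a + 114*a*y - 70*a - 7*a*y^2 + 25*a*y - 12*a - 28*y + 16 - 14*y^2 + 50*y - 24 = -9*a^3 - 55*a^2 - 78*a + y^2*(-7*a - 14) + y*(64*a^2 + 139*a + 22) - 8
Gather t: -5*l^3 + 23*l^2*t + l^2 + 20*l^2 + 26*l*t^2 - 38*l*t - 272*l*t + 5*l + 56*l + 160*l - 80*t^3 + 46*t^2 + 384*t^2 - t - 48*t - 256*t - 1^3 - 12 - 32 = -5*l^3 + 21*l^2 + 221*l - 80*t^3 + t^2*(26*l + 430) + t*(23*l^2 - 310*l - 305) - 45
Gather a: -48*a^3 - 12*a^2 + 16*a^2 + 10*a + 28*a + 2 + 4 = -48*a^3 + 4*a^2 + 38*a + 6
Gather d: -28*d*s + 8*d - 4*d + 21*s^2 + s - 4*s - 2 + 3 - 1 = d*(4 - 28*s) + 21*s^2 - 3*s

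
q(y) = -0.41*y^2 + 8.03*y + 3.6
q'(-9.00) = 15.41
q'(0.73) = 7.43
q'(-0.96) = 8.82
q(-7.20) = -75.47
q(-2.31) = -17.14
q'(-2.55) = 10.12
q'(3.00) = 5.57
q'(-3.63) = 11.01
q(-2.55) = -19.54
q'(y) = 8.03 - 0.82*y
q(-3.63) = -30.95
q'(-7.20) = 13.93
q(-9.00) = -101.88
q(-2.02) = -14.29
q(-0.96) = -4.49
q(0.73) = 9.24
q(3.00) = 24.00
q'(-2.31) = 9.92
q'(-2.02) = 9.69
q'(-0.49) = 8.43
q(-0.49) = -0.43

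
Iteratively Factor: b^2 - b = (b - 1)*(b)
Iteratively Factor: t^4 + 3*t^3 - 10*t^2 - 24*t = (t + 2)*(t^3 + t^2 - 12*t) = (t - 3)*(t + 2)*(t^2 + 4*t) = (t - 3)*(t + 2)*(t + 4)*(t)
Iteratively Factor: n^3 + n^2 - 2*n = (n)*(n^2 + n - 2) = n*(n + 2)*(n - 1)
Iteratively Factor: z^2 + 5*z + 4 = (z + 1)*(z + 4)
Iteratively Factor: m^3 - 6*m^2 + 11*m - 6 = (m - 1)*(m^2 - 5*m + 6) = (m - 2)*(m - 1)*(m - 3)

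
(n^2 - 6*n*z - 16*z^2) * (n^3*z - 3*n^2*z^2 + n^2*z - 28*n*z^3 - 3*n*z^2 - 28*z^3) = n^5*z - 9*n^4*z^2 + n^4*z - 26*n^3*z^3 - 9*n^3*z^2 + 216*n^2*z^4 - 26*n^2*z^3 + 448*n*z^5 + 216*n*z^4 + 448*z^5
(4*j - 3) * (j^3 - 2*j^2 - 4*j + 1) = 4*j^4 - 11*j^3 - 10*j^2 + 16*j - 3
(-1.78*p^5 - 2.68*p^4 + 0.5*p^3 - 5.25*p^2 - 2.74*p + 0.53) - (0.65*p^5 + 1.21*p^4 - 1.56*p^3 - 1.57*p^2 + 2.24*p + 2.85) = -2.43*p^5 - 3.89*p^4 + 2.06*p^3 - 3.68*p^2 - 4.98*p - 2.32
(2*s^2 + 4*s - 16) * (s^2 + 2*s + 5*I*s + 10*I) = 2*s^4 + 8*s^3 + 10*I*s^3 - 8*s^2 + 40*I*s^2 - 32*s - 40*I*s - 160*I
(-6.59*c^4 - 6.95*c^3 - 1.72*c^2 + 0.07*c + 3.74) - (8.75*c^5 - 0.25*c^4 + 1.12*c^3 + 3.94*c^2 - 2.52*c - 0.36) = -8.75*c^5 - 6.34*c^4 - 8.07*c^3 - 5.66*c^2 + 2.59*c + 4.1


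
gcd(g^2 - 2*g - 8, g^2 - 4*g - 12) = g + 2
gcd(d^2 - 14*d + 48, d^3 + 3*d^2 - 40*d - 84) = d - 6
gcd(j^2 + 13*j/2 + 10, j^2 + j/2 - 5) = j + 5/2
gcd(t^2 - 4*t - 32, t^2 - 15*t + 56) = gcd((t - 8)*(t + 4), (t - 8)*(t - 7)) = t - 8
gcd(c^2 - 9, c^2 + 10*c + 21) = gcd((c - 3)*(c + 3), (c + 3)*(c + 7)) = c + 3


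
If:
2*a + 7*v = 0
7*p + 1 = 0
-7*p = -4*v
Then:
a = 7/8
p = -1/7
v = -1/4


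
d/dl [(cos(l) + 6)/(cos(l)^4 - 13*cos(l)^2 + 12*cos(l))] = (3*(1 - cos(2*l))^2/4 - 138*cos(l) - 7*cos(2*l)/2 + 6*cos(3*l) + 131/2)*sin(l)/((cos(l)^3 - 13*cos(l) + 12)^2*cos(l)^2)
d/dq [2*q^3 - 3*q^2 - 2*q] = 6*q^2 - 6*q - 2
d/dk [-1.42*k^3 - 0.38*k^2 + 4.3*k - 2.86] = -4.26*k^2 - 0.76*k + 4.3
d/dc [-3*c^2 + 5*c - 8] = 5 - 6*c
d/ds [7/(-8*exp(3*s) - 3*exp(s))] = 21*(8*exp(2*s) + 1)*exp(-s)/(8*exp(2*s) + 3)^2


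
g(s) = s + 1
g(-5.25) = -4.25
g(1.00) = 2.00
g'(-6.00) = 1.00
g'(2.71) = 1.00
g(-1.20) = -0.20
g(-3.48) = -2.48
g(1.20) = 2.20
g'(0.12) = 1.00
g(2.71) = 3.71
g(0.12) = 1.12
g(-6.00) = -5.00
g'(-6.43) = 1.00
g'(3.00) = 1.00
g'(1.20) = 1.00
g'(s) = 1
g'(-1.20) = 1.00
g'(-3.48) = 1.00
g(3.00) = 4.00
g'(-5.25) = 1.00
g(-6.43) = -5.43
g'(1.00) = 1.00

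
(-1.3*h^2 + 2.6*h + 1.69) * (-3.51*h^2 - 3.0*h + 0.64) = 4.563*h^4 - 5.226*h^3 - 14.5639*h^2 - 3.406*h + 1.0816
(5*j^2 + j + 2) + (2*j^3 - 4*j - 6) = 2*j^3 + 5*j^2 - 3*j - 4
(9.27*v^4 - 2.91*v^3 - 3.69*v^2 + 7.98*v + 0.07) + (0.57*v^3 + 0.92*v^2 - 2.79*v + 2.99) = 9.27*v^4 - 2.34*v^3 - 2.77*v^2 + 5.19*v + 3.06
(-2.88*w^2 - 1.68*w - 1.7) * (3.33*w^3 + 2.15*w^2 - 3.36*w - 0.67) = -9.5904*w^5 - 11.7864*w^4 + 0.403800000000001*w^3 + 3.9194*w^2 + 6.8376*w + 1.139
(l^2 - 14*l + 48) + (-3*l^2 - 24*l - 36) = -2*l^2 - 38*l + 12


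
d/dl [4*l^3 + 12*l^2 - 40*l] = 12*l^2 + 24*l - 40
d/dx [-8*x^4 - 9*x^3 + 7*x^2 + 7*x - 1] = -32*x^3 - 27*x^2 + 14*x + 7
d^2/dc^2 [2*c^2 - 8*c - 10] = 4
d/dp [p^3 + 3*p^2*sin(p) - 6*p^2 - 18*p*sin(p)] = 3*p^2*cos(p) + 3*p^2 + 6*p*sin(p) - 18*p*cos(p) - 12*p - 18*sin(p)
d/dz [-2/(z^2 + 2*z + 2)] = 4*(z + 1)/(z^2 + 2*z + 2)^2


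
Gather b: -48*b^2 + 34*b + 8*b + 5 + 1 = -48*b^2 + 42*b + 6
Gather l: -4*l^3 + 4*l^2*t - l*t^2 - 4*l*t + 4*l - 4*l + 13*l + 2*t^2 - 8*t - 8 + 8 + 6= -4*l^3 + 4*l^2*t + l*(-t^2 - 4*t + 13) + 2*t^2 - 8*t + 6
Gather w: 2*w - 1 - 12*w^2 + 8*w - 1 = -12*w^2 + 10*w - 2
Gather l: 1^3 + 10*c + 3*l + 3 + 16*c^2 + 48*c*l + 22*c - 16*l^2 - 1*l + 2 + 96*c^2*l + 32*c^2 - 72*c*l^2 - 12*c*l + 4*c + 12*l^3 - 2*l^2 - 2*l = 48*c^2 + 36*c + 12*l^3 + l^2*(-72*c - 18) + l*(96*c^2 + 36*c) + 6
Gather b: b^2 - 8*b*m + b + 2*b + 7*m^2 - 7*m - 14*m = b^2 + b*(3 - 8*m) + 7*m^2 - 21*m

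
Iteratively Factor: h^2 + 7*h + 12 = (h + 3)*(h + 4)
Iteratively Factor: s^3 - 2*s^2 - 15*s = (s - 5)*(s^2 + 3*s) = (s - 5)*(s + 3)*(s)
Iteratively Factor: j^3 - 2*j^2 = (j)*(j^2 - 2*j) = j^2*(j - 2)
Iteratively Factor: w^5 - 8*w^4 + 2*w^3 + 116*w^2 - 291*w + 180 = (w - 5)*(w^4 - 3*w^3 - 13*w^2 + 51*w - 36) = (w - 5)*(w - 3)*(w^3 - 13*w + 12) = (w - 5)*(w - 3)*(w - 1)*(w^2 + w - 12) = (w - 5)*(w - 3)^2*(w - 1)*(w + 4)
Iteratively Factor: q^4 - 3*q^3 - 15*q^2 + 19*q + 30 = (q + 3)*(q^3 - 6*q^2 + 3*q + 10) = (q - 5)*(q + 3)*(q^2 - q - 2) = (q - 5)*(q + 1)*(q + 3)*(q - 2)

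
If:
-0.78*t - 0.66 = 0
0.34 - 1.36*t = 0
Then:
No Solution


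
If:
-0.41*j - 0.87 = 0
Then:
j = -2.12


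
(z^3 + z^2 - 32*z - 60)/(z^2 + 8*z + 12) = (z^2 - z - 30)/(z + 6)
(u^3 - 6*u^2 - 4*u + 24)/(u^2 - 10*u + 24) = (u^2 - 4)/(u - 4)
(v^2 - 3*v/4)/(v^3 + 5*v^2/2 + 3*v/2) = (4*v - 3)/(2*(2*v^2 + 5*v + 3))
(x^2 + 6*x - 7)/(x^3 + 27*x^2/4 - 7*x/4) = 4*(x - 1)/(x*(4*x - 1))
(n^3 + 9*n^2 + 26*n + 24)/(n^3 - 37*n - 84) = (n + 2)/(n - 7)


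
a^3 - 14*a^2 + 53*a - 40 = (a - 8)*(a - 5)*(a - 1)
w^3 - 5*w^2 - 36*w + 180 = (w - 6)*(w - 5)*(w + 6)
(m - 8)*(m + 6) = m^2 - 2*m - 48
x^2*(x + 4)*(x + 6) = x^4 + 10*x^3 + 24*x^2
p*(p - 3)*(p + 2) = p^3 - p^2 - 6*p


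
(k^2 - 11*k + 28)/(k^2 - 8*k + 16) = (k - 7)/(k - 4)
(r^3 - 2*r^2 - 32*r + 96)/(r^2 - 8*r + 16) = r + 6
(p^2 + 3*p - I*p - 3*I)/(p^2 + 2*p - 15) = (p^2 + p*(3 - I) - 3*I)/(p^2 + 2*p - 15)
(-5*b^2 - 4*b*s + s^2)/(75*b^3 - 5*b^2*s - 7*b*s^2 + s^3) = (b + s)/(-15*b^2 - 2*b*s + s^2)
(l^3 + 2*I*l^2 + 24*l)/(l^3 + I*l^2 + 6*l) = (l^2 + 2*I*l + 24)/(l^2 + I*l + 6)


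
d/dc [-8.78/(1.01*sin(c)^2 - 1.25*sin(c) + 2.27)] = (17.7356*sin(c) - 10.975)*cos(c)/(1.01*sin(c)^2 - 1.25*sin(c) + 2.27)^2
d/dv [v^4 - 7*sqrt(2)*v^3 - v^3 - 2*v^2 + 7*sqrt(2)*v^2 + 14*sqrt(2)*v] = 4*v^3 - 21*sqrt(2)*v^2 - 3*v^2 - 4*v + 14*sqrt(2)*v + 14*sqrt(2)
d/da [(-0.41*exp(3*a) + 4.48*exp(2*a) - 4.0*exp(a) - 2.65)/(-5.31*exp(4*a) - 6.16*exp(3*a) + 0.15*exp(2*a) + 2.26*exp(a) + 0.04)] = (-2.1771*exp(6*a) + 47.5776*exp(5*a) - 36.1847*exp(4*a) - 107.4192*exp(3*a) - 38.2964*exp(2*a) + 1.1534*exp(a) + 5.829)*exp(a)/(28.1961*exp(8*a) + 65.4192*exp(7*a) + 36.3526*exp(6*a) - 25.8492*exp(5*a) - 28.2455*exp(4*a) + 0.1852*exp(3*a) + 5.1196*exp(2*a) + 0.1808*exp(a) + 0.0016)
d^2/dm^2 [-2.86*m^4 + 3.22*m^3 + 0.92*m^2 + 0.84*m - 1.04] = -34.32*m^2 + 19.32*m + 1.84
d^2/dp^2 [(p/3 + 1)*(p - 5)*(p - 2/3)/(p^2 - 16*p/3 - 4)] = 2*(41*p^3 + 558*p^2 - 2484*p + 5160)/(27*p^6 - 432*p^5 + 1980*p^4 - 640*p^3 - 7920*p^2 - 6912*p - 1728)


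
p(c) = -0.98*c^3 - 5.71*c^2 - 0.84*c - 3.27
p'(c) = -2.94*c^2 - 11.42*c - 0.84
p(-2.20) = -18.62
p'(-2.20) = 10.05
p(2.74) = -68.60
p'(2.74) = -54.20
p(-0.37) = -3.69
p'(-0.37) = 2.98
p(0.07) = -3.36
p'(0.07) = -1.65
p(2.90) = -77.63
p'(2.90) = -58.68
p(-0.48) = -4.07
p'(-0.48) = 3.96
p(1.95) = -33.89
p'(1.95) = -34.29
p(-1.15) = -8.37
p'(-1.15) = 8.40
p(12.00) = -2529.03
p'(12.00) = -561.24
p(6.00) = -425.55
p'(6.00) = -175.20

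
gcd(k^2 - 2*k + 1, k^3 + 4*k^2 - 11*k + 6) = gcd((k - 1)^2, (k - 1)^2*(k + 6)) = k^2 - 2*k + 1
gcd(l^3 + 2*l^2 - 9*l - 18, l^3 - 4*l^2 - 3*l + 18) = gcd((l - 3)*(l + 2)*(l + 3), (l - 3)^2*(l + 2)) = l^2 - l - 6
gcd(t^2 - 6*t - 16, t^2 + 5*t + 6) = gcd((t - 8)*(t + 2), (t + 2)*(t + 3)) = t + 2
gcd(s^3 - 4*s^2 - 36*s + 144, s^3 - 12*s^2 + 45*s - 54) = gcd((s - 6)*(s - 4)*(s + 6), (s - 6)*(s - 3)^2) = s - 6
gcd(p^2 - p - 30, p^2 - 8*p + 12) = p - 6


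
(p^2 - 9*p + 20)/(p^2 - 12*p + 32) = (p - 5)/(p - 8)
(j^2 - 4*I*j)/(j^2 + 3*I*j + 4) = j*(j - 4*I)/(j^2 + 3*I*j + 4)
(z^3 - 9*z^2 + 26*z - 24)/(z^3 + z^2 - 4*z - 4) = (z^2 - 7*z + 12)/(z^2 + 3*z + 2)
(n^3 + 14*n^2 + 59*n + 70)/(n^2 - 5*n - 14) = (n^2 + 12*n + 35)/(n - 7)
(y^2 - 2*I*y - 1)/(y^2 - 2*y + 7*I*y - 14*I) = (y^2 - 2*I*y - 1)/(y^2 + y*(-2 + 7*I) - 14*I)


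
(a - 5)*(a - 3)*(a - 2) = a^3 - 10*a^2 + 31*a - 30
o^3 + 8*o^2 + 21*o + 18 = (o + 2)*(o + 3)^2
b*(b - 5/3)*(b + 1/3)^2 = b^4 - b^3 - b^2 - 5*b/27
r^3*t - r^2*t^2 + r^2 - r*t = r*(r - t)*(r*t + 1)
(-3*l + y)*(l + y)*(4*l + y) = -12*l^3 - 11*l^2*y + 2*l*y^2 + y^3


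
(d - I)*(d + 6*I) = d^2 + 5*I*d + 6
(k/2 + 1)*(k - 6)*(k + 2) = k^3/2 - k^2 - 10*k - 12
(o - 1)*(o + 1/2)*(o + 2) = o^3 + 3*o^2/2 - 3*o/2 - 1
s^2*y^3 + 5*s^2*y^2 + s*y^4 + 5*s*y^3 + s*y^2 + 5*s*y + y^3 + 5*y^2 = y*(s + y)*(y + 5)*(s*y + 1)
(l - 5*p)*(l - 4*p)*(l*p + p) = l^3*p - 9*l^2*p^2 + l^2*p + 20*l*p^3 - 9*l*p^2 + 20*p^3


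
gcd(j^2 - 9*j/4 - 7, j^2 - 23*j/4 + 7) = j - 4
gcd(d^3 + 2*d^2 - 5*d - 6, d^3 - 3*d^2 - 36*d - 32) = d + 1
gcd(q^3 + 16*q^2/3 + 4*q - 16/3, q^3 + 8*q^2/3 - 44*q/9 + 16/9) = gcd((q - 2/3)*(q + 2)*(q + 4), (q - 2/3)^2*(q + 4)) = q^2 + 10*q/3 - 8/3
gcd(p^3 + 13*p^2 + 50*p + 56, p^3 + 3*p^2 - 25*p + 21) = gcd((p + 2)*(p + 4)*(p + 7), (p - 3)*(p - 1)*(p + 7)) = p + 7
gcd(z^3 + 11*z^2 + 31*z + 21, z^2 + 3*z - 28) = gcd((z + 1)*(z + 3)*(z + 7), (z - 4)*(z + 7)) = z + 7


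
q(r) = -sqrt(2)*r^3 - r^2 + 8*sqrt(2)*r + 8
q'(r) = -3*sqrt(2)*r^2 - 2*r + 8*sqrt(2)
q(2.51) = 7.73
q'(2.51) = -20.44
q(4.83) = -120.04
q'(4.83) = -97.32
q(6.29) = -312.34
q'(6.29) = -169.12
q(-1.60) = -6.87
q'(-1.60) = 3.65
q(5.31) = -171.86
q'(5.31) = -118.93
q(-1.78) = -7.33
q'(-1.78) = 1.43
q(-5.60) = 161.64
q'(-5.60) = -110.54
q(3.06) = -7.26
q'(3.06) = -34.53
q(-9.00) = 856.14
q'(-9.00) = -314.34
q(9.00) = -1002.14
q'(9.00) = -350.34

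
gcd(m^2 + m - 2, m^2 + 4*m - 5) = m - 1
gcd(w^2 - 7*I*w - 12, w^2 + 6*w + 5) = 1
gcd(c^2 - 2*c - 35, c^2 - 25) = c + 5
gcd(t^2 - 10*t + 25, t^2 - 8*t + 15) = t - 5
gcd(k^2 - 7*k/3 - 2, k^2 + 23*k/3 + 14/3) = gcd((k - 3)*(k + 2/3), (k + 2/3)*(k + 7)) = k + 2/3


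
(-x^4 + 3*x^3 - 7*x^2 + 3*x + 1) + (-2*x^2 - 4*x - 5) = -x^4 + 3*x^3 - 9*x^2 - x - 4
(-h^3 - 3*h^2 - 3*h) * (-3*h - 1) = 3*h^4 + 10*h^3 + 12*h^2 + 3*h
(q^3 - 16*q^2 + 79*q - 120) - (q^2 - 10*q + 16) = q^3 - 17*q^2 + 89*q - 136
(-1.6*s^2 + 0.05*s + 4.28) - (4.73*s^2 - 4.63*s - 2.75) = -6.33*s^2 + 4.68*s + 7.03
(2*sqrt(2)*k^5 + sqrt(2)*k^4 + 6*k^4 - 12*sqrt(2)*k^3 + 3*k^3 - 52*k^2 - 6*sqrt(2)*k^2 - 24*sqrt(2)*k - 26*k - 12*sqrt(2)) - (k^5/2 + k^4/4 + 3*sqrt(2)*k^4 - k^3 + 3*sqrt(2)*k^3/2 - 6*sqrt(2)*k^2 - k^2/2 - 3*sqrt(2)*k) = -k^5/2 + 2*sqrt(2)*k^5 - 2*sqrt(2)*k^4 + 23*k^4/4 - 27*sqrt(2)*k^3/2 + 4*k^3 - 103*k^2/2 - 21*sqrt(2)*k - 26*k - 12*sqrt(2)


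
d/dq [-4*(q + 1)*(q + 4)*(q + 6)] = -12*q^2 - 88*q - 136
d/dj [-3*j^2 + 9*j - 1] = 9 - 6*j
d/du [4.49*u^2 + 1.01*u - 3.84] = 8.98*u + 1.01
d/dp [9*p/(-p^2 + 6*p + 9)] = 9*(p^2 + 9)/(p^4 - 12*p^3 + 18*p^2 + 108*p + 81)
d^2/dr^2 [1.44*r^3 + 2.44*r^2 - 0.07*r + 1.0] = 8.64*r + 4.88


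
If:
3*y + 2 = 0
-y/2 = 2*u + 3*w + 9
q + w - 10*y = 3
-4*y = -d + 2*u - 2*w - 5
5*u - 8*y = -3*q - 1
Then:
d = -239/63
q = -73/63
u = -4/7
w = -158/63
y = -2/3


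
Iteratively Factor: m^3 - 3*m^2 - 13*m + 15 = (m - 1)*(m^2 - 2*m - 15) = (m - 5)*(m - 1)*(m + 3)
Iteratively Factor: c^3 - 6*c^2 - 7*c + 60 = (c - 4)*(c^2 - 2*c - 15) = (c - 5)*(c - 4)*(c + 3)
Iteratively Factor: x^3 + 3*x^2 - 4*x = (x + 4)*(x^2 - x) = (x - 1)*(x + 4)*(x)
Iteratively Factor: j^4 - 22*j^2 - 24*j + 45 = (j - 5)*(j^3 + 5*j^2 + 3*j - 9) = (j - 5)*(j - 1)*(j^2 + 6*j + 9) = (j - 5)*(j - 1)*(j + 3)*(j + 3)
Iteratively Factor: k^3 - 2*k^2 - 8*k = (k + 2)*(k^2 - 4*k) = k*(k + 2)*(k - 4)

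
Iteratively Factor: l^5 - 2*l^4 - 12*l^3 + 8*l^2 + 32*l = (l)*(l^4 - 2*l^3 - 12*l^2 + 8*l + 32) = l*(l + 2)*(l^3 - 4*l^2 - 4*l + 16) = l*(l - 4)*(l + 2)*(l^2 - 4) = l*(l - 4)*(l - 2)*(l + 2)*(l + 2)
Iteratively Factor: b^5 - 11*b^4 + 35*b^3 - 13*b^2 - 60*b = (b - 5)*(b^4 - 6*b^3 + 5*b^2 + 12*b) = b*(b - 5)*(b^3 - 6*b^2 + 5*b + 12) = b*(b - 5)*(b - 3)*(b^2 - 3*b - 4) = b*(b - 5)*(b - 4)*(b - 3)*(b + 1)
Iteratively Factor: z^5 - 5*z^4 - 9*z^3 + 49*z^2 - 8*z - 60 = (z - 2)*(z^4 - 3*z^3 - 15*z^2 + 19*z + 30) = (z - 2)*(z + 3)*(z^3 - 6*z^2 + 3*z + 10) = (z - 2)*(z + 1)*(z + 3)*(z^2 - 7*z + 10) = (z - 5)*(z - 2)*(z + 1)*(z + 3)*(z - 2)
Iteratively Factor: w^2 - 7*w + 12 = (w - 4)*(w - 3)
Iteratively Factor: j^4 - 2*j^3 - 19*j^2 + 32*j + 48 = (j + 4)*(j^3 - 6*j^2 + 5*j + 12) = (j - 3)*(j + 4)*(j^2 - 3*j - 4) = (j - 4)*(j - 3)*(j + 4)*(j + 1)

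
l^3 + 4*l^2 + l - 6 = (l - 1)*(l + 2)*(l + 3)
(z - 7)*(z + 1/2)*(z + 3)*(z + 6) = z^4 + 5*z^3/2 - 44*z^2 - 297*z/2 - 63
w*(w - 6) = w^2 - 6*w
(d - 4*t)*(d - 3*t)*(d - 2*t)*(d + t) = d^4 - 8*d^3*t + 17*d^2*t^2 + 2*d*t^3 - 24*t^4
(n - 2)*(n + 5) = n^2 + 3*n - 10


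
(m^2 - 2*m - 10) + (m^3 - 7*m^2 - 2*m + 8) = m^3 - 6*m^2 - 4*m - 2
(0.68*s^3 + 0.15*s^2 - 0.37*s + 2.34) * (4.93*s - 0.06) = 3.3524*s^4 + 0.6987*s^3 - 1.8331*s^2 + 11.5584*s - 0.1404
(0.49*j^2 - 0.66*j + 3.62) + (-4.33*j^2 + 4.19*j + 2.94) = -3.84*j^2 + 3.53*j + 6.56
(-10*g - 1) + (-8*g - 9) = -18*g - 10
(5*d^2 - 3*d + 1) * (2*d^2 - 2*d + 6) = 10*d^4 - 16*d^3 + 38*d^2 - 20*d + 6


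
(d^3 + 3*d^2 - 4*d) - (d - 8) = d^3 + 3*d^2 - 5*d + 8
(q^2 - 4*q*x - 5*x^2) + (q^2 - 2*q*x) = 2*q^2 - 6*q*x - 5*x^2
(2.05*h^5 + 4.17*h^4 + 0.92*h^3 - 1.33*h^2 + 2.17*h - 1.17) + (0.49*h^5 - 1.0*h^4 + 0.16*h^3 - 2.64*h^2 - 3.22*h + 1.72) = 2.54*h^5 + 3.17*h^4 + 1.08*h^3 - 3.97*h^2 - 1.05*h + 0.55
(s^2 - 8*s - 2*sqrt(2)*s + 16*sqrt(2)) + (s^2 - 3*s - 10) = 2*s^2 - 11*s - 2*sqrt(2)*s - 10 + 16*sqrt(2)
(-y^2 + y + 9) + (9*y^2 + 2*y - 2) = 8*y^2 + 3*y + 7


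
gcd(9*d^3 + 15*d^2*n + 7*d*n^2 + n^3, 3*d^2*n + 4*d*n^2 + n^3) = 3*d^2 + 4*d*n + n^2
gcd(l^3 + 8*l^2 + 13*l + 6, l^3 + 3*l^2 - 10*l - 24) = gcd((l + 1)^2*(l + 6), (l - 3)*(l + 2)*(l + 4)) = 1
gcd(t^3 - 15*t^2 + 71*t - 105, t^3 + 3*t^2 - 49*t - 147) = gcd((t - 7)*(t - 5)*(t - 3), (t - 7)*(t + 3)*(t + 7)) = t - 7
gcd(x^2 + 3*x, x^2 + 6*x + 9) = x + 3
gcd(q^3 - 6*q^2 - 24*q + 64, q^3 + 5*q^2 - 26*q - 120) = q + 4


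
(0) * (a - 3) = 0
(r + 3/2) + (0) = r + 3/2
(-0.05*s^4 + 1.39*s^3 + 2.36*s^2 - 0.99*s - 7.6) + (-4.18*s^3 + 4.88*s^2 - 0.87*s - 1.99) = -0.05*s^4 - 2.79*s^3 + 7.24*s^2 - 1.86*s - 9.59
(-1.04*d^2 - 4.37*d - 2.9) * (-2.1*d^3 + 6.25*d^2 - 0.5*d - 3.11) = 2.184*d^5 + 2.677*d^4 - 20.7025*d^3 - 12.7056*d^2 + 15.0407*d + 9.019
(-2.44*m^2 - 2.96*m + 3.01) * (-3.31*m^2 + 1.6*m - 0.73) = 8.0764*m^4 + 5.8936*m^3 - 12.9179*m^2 + 6.9768*m - 2.1973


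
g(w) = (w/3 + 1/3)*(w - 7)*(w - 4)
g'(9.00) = 26.67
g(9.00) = 33.33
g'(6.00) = 1.67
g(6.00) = -4.67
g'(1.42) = -1.78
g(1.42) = 11.61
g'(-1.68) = 19.69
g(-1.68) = -11.18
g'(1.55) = -2.26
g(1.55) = 11.35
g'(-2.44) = 27.89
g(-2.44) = -29.18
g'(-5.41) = 71.00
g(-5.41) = -171.66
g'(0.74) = 1.28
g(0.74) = 11.84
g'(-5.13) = 66.18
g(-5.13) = -152.46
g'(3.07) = -5.38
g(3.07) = 4.96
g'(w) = (w/3 + 1/3)*(w - 7) + (w/3 + 1/3)*(w - 4) + (w - 7)*(w - 4)/3 = w^2 - 20*w/3 + 17/3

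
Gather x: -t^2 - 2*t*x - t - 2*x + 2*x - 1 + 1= -t^2 - 2*t*x - t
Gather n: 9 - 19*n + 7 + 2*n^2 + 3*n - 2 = 2*n^2 - 16*n + 14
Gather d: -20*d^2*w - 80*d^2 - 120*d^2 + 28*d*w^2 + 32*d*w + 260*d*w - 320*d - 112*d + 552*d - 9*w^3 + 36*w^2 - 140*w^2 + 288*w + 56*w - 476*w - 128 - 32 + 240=d^2*(-20*w - 200) + d*(28*w^2 + 292*w + 120) - 9*w^3 - 104*w^2 - 132*w + 80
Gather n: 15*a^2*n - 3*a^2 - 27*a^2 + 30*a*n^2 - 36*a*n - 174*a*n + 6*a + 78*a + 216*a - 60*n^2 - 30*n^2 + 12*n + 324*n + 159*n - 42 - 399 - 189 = -30*a^2 + 300*a + n^2*(30*a - 90) + n*(15*a^2 - 210*a + 495) - 630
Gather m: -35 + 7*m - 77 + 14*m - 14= 21*m - 126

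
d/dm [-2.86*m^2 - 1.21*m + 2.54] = -5.72*m - 1.21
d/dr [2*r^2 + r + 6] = 4*r + 1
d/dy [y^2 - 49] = 2*y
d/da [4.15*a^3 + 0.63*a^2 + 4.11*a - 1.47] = 12.45*a^2 + 1.26*a + 4.11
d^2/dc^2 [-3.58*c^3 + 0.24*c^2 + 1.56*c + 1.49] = 0.48 - 21.48*c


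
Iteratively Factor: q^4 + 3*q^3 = (q + 3)*(q^3) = q*(q + 3)*(q^2) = q^2*(q + 3)*(q)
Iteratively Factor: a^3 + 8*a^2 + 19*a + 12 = (a + 3)*(a^2 + 5*a + 4) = (a + 3)*(a + 4)*(a + 1)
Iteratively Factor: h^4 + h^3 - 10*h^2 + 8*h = (h - 2)*(h^3 + 3*h^2 - 4*h) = h*(h - 2)*(h^2 + 3*h - 4) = h*(h - 2)*(h - 1)*(h + 4)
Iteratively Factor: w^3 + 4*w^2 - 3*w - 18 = (w + 3)*(w^2 + w - 6) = (w + 3)^2*(w - 2)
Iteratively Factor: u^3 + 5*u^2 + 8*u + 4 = (u + 1)*(u^2 + 4*u + 4) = (u + 1)*(u + 2)*(u + 2)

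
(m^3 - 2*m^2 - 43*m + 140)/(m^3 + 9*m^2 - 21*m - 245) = (m - 4)/(m + 7)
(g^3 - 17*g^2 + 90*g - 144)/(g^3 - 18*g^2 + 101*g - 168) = (g - 6)/(g - 7)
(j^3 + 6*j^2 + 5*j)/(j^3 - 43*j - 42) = j*(j + 5)/(j^2 - j - 42)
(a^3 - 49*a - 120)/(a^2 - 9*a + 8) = (a^2 + 8*a + 15)/(a - 1)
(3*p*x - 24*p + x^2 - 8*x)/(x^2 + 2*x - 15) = (3*p*x - 24*p + x^2 - 8*x)/(x^2 + 2*x - 15)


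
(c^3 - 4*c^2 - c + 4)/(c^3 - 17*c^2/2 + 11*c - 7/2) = 2*(c^2 - 3*c - 4)/(2*c^2 - 15*c + 7)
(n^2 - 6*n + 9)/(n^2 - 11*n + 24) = (n - 3)/(n - 8)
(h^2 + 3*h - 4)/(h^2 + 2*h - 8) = (h - 1)/(h - 2)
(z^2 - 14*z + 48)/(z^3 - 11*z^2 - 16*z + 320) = (z - 6)/(z^2 - 3*z - 40)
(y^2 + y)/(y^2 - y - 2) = y/(y - 2)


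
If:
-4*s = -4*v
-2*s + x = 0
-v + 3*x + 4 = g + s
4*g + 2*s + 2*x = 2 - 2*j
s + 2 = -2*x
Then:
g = 12/5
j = -13/5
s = -2/5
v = -2/5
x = -4/5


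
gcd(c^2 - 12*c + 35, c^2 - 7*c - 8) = 1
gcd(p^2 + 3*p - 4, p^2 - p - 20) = p + 4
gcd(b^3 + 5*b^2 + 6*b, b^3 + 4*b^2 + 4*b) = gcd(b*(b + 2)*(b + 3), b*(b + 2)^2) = b^2 + 2*b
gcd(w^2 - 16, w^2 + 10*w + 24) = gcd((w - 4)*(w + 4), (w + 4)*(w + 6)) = w + 4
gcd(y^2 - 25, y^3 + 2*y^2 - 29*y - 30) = y - 5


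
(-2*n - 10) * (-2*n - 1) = 4*n^2 + 22*n + 10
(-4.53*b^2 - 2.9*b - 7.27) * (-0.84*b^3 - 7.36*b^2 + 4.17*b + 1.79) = 3.8052*b^5 + 35.7768*b^4 + 8.5607*b^3 + 33.3055*b^2 - 35.5069*b - 13.0133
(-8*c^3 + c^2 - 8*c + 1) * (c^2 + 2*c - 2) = -8*c^5 - 15*c^4 + 10*c^3 - 17*c^2 + 18*c - 2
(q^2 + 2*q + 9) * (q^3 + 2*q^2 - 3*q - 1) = q^5 + 4*q^4 + 10*q^3 + 11*q^2 - 29*q - 9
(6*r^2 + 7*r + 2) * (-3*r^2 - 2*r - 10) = -18*r^4 - 33*r^3 - 80*r^2 - 74*r - 20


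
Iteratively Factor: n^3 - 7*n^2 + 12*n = (n - 4)*(n^2 - 3*n) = (n - 4)*(n - 3)*(n)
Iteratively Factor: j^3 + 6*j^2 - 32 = (j + 4)*(j^2 + 2*j - 8) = (j - 2)*(j + 4)*(j + 4)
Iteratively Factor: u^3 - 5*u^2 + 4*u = (u)*(u^2 - 5*u + 4) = u*(u - 4)*(u - 1)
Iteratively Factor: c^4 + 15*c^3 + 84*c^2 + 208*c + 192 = (c + 4)*(c^3 + 11*c^2 + 40*c + 48) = (c + 3)*(c + 4)*(c^2 + 8*c + 16) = (c + 3)*(c + 4)^2*(c + 4)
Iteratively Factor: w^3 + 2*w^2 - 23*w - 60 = (w - 5)*(w^2 + 7*w + 12) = (w - 5)*(w + 3)*(w + 4)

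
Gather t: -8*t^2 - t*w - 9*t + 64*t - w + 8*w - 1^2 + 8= -8*t^2 + t*(55 - w) + 7*w + 7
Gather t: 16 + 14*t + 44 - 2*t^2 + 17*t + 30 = -2*t^2 + 31*t + 90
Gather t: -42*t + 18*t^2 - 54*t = 18*t^2 - 96*t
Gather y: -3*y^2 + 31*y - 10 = -3*y^2 + 31*y - 10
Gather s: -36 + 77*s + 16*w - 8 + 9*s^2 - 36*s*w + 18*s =9*s^2 + s*(95 - 36*w) + 16*w - 44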